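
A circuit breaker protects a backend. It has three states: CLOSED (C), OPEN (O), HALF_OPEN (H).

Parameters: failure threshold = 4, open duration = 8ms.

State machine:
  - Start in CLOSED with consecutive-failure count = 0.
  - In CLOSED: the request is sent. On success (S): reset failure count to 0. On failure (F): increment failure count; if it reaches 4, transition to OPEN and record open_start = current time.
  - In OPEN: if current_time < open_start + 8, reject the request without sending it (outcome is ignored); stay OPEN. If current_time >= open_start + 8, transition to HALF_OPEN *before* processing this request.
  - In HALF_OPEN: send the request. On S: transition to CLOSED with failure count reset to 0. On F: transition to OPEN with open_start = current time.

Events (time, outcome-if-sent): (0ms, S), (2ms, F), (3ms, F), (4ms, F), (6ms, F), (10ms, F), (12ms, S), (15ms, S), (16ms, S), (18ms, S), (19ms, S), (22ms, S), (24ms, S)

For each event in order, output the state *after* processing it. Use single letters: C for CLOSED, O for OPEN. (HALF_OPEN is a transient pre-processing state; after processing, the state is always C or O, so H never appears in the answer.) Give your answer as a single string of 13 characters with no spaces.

State after each event:
  event#1 t=0ms outcome=S: state=CLOSED
  event#2 t=2ms outcome=F: state=CLOSED
  event#3 t=3ms outcome=F: state=CLOSED
  event#4 t=4ms outcome=F: state=CLOSED
  event#5 t=6ms outcome=F: state=OPEN
  event#6 t=10ms outcome=F: state=OPEN
  event#7 t=12ms outcome=S: state=OPEN
  event#8 t=15ms outcome=S: state=CLOSED
  event#9 t=16ms outcome=S: state=CLOSED
  event#10 t=18ms outcome=S: state=CLOSED
  event#11 t=19ms outcome=S: state=CLOSED
  event#12 t=22ms outcome=S: state=CLOSED
  event#13 t=24ms outcome=S: state=CLOSED

Answer: CCCCOOOCCCCCC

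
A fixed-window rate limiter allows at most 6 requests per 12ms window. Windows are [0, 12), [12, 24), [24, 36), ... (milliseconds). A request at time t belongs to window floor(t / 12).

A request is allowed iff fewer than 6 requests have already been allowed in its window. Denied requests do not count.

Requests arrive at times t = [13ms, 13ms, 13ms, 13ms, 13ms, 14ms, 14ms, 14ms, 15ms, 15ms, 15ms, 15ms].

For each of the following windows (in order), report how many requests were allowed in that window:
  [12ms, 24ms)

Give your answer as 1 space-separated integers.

Answer: 6

Derivation:
Processing requests:
  req#1 t=13ms (window 1): ALLOW
  req#2 t=13ms (window 1): ALLOW
  req#3 t=13ms (window 1): ALLOW
  req#4 t=13ms (window 1): ALLOW
  req#5 t=13ms (window 1): ALLOW
  req#6 t=14ms (window 1): ALLOW
  req#7 t=14ms (window 1): DENY
  req#8 t=14ms (window 1): DENY
  req#9 t=15ms (window 1): DENY
  req#10 t=15ms (window 1): DENY
  req#11 t=15ms (window 1): DENY
  req#12 t=15ms (window 1): DENY

Allowed counts by window: 6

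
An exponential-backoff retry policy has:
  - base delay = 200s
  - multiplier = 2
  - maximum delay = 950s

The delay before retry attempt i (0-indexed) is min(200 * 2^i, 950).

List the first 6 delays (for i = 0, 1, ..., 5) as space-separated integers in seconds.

Computing each delay:
  i=0: min(200*2^0, 950) = 200
  i=1: min(200*2^1, 950) = 400
  i=2: min(200*2^2, 950) = 800
  i=3: min(200*2^3, 950) = 950
  i=4: min(200*2^4, 950) = 950
  i=5: min(200*2^5, 950) = 950

Answer: 200 400 800 950 950 950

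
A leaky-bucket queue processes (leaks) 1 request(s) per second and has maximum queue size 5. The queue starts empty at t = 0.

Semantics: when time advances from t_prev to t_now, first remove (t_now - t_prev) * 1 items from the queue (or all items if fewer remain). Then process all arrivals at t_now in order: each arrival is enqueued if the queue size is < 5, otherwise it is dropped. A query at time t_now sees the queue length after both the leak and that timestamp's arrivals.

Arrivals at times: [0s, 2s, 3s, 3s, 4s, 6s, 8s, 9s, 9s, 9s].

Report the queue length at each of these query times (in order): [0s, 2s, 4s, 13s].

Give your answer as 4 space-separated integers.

Queue lengths at query times:
  query t=0s: backlog = 1
  query t=2s: backlog = 1
  query t=4s: backlog = 2
  query t=13s: backlog = 0

Answer: 1 1 2 0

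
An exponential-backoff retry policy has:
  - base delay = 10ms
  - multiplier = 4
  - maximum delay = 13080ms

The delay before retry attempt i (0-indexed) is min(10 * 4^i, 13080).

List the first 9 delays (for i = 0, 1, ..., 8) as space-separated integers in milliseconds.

Answer: 10 40 160 640 2560 10240 13080 13080 13080

Derivation:
Computing each delay:
  i=0: min(10*4^0, 13080) = 10
  i=1: min(10*4^1, 13080) = 40
  i=2: min(10*4^2, 13080) = 160
  i=3: min(10*4^3, 13080) = 640
  i=4: min(10*4^4, 13080) = 2560
  i=5: min(10*4^5, 13080) = 10240
  i=6: min(10*4^6, 13080) = 13080
  i=7: min(10*4^7, 13080) = 13080
  i=8: min(10*4^8, 13080) = 13080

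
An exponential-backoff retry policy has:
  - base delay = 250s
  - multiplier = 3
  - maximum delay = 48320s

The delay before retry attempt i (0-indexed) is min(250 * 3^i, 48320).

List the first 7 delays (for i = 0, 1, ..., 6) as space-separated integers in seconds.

Computing each delay:
  i=0: min(250*3^0, 48320) = 250
  i=1: min(250*3^1, 48320) = 750
  i=2: min(250*3^2, 48320) = 2250
  i=3: min(250*3^3, 48320) = 6750
  i=4: min(250*3^4, 48320) = 20250
  i=5: min(250*3^5, 48320) = 48320
  i=6: min(250*3^6, 48320) = 48320

Answer: 250 750 2250 6750 20250 48320 48320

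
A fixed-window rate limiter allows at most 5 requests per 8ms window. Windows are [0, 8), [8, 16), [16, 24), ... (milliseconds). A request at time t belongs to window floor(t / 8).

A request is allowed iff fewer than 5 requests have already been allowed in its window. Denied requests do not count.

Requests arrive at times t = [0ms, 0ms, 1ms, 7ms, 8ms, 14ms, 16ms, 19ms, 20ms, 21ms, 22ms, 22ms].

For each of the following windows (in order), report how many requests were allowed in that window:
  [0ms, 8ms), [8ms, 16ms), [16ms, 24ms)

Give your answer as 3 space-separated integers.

Answer: 4 2 5

Derivation:
Processing requests:
  req#1 t=0ms (window 0): ALLOW
  req#2 t=0ms (window 0): ALLOW
  req#3 t=1ms (window 0): ALLOW
  req#4 t=7ms (window 0): ALLOW
  req#5 t=8ms (window 1): ALLOW
  req#6 t=14ms (window 1): ALLOW
  req#7 t=16ms (window 2): ALLOW
  req#8 t=19ms (window 2): ALLOW
  req#9 t=20ms (window 2): ALLOW
  req#10 t=21ms (window 2): ALLOW
  req#11 t=22ms (window 2): ALLOW
  req#12 t=22ms (window 2): DENY

Allowed counts by window: 4 2 5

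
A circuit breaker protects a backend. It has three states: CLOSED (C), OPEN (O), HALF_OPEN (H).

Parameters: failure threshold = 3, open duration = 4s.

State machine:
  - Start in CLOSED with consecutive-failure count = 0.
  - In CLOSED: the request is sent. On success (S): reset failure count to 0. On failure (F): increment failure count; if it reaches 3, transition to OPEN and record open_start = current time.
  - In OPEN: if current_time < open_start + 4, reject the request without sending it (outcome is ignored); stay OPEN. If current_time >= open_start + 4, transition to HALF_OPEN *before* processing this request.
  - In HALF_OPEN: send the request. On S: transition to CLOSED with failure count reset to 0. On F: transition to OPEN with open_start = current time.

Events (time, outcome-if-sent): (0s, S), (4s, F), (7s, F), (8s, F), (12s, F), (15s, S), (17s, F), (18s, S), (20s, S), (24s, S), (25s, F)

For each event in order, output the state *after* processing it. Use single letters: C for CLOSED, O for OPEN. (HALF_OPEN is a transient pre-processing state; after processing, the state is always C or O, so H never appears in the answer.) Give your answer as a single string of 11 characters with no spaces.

Answer: CCCOOOOOOCC

Derivation:
State after each event:
  event#1 t=0s outcome=S: state=CLOSED
  event#2 t=4s outcome=F: state=CLOSED
  event#3 t=7s outcome=F: state=CLOSED
  event#4 t=8s outcome=F: state=OPEN
  event#5 t=12s outcome=F: state=OPEN
  event#6 t=15s outcome=S: state=OPEN
  event#7 t=17s outcome=F: state=OPEN
  event#8 t=18s outcome=S: state=OPEN
  event#9 t=20s outcome=S: state=OPEN
  event#10 t=24s outcome=S: state=CLOSED
  event#11 t=25s outcome=F: state=CLOSED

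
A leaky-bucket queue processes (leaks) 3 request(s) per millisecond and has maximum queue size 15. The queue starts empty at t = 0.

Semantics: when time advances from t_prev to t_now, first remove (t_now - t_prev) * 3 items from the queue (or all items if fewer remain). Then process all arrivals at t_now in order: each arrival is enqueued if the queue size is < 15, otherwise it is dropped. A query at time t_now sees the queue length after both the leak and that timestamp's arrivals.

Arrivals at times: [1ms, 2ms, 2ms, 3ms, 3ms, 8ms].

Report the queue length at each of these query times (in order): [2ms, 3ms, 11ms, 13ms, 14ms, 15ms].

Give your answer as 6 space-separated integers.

Queue lengths at query times:
  query t=2ms: backlog = 2
  query t=3ms: backlog = 2
  query t=11ms: backlog = 0
  query t=13ms: backlog = 0
  query t=14ms: backlog = 0
  query t=15ms: backlog = 0

Answer: 2 2 0 0 0 0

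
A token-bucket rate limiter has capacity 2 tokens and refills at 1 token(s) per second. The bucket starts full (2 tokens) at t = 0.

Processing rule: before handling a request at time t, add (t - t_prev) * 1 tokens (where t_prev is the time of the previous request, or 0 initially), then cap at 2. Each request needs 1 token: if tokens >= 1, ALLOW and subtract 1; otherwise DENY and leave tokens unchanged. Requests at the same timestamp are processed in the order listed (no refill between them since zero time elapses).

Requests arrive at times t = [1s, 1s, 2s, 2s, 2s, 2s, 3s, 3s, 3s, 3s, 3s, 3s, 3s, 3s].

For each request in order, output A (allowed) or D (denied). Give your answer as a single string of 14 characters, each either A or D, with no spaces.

Answer: AAADDDADDDDDDD

Derivation:
Simulating step by step:
  req#1 t=1s: ALLOW
  req#2 t=1s: ALLOW
  req#3 t=2s: ALLOW
  req#4 t=2s: DENY
  req#5 t=2s: DENY
  req#6 t=2s: DENY
  req#7 t=3s: ALLOW
  req#8 t=3s: DENY
  req#9 t=3s: DENY
  req#10 t=3s: DENY
  req#11 t=3s: DENY
  req#12 t=3s: DENY
  req#13 t=3s: DENY
  req#14 t=3s: DENY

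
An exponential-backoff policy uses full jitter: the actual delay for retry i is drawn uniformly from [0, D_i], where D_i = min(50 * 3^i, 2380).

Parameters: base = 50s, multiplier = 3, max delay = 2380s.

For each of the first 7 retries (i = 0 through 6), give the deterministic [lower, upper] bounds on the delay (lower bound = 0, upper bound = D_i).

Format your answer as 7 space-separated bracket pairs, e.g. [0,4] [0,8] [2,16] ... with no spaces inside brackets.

Answer: [0,50] [0,150] [0,450] [0,1350] [0,2380] [0,2380] [0,2380]

Derivation:
Computing bounds per retry:
  i=0: D_i=min(50*3^0,2380)=50, bounds=[0,50]
  i=1: D_i=min(50*3^1,2380)=150, bounds=[0,150]
  i=2: D_i=min(50*3^2,2380)=450, bounds=[0,450]
  i=3: D_i=min(50*3^3,2380)=1350, bounds=[0,1350]
  i=4: D_i=min(50*3^4,2380)=2380, bounds=[0,2380]
  i=5: D_i=min(50*3^5,2380)=2380, bounds=[0,2380]
  i=6: D_i=min(50*3^6,2380)=2380, bounds=[0,2380]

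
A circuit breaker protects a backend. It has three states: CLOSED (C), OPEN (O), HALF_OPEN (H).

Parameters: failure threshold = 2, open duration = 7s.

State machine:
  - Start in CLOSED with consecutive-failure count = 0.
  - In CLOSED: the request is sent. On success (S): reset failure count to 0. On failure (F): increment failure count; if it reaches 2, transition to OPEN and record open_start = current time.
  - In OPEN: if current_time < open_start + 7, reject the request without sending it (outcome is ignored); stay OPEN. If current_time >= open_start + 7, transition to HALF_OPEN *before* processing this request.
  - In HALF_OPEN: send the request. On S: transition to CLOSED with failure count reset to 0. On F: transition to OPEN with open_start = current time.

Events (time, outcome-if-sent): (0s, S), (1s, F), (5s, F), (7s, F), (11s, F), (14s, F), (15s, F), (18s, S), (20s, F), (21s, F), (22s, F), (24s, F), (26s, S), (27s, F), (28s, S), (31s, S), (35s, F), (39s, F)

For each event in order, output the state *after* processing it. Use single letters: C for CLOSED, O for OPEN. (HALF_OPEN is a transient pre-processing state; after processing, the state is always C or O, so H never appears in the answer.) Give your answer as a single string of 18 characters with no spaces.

Answer: CCOOOOOOOOOOOOCCCO

Derivation:
State after each event:
  event#1 t=0s outcome=S: state=CLOSED
  event#2 t=1s outcome=F: state=CLOSED
  event#3 t=5s outcome=F: state=OPEN
  event#4 t=7s outcome=F: state=OPEN
  event#5 t=11s outcome=F: state=OPEN
  event#6 t=14s outcome=F: state=OPEN
  event#7 t=15s outcome=F: state=OPEN
  event#8 t=18s outcome=S: state=OPEN
  event#9 t=20s outcome=F: state=OPEN
  event#10 t=21s outcome=F: state=OPEN
  event#11 t=22s outcome=F: state=OPEN
  event#12 t=24s outcome=F: state=OPEN
  event#13 t=26s outcome=S: state=OPEN
  event#14 t=27s outcome=F: state=OPEN
  event#15 t=28s outcome=S: state=CLOSED
  event#16 t=31s outcome=S: state=CLOSED
  event#17 t=35s outcome=F: state=CLOSED
  event#18 t=39s outcome=F: state=OPEN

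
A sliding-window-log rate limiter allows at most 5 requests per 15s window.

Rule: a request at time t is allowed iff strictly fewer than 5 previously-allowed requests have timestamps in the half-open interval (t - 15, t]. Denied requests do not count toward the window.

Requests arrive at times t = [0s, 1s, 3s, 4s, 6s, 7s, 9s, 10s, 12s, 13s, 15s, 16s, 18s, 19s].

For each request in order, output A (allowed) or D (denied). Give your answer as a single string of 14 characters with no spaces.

Answer: AAAAADDDDDAAAA

Derivation:
Tracking allowed requests in the window:
  req#1 t=0s: ALLOW
  req#2 t=1s: ALLOW
  req#3 t=3s: ALLOW
  req#4 t=4s: ALLOW
  req#5 t=6s: ALLOW
  req#6 t=7s: DENY
  req#7 t=9s: DENY
  req#8 t=10s: DENY
  req#9 t=12s: DENY
  req#10 t=13s: DENY
  req#11 t=15s: ALLOW
  req#12 t=16s: ALLOW
  req#13 t=18s: ALLOW
  req#14 t=19s: ALLOW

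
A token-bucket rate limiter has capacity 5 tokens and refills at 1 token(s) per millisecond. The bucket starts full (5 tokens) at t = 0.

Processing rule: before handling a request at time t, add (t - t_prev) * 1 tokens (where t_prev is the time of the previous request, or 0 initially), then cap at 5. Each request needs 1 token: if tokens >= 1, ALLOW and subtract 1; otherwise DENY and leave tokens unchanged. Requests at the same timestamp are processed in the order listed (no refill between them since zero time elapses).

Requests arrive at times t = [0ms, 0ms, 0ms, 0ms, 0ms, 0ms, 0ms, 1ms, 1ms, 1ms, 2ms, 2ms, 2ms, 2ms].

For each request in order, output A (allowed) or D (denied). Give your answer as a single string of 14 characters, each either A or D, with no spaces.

Simulating step by step:
  req#1 t=0ms: ALLOW
  req#2 t=0ms: ALLOW
  req#3 t=0ms: ALLOW
  req#4 t=0ms: ALLOW
  req#5 t=0ms: ALLOW
  req#6 t=0ms: DENY
  req#7 t=0ms: DENY
  req#8 t=1ms: ALLOW
  req#9 t=1ms: DENY
  req#10 t=1ms: DENY
  req#11 t=2ms: ALLOW
  req#12 t=2ms: DENY
  req#13 t=2ms: DENY
  req#14 t=2ms: DENY

Answer: AAAAADDADDADDD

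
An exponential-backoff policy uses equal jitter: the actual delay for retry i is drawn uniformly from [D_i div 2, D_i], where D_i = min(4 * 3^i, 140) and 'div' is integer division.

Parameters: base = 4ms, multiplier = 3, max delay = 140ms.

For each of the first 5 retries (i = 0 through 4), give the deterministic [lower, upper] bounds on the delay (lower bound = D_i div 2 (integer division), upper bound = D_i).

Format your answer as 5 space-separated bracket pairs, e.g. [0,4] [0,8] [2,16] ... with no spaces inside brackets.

Answer: [2,4] [6,12] [18,36] [54,108] [70,140]

Derivation:
Computing bounds per retry:
  i=0: D_i=min(4*3^0,140)=4, bounds=[2,4]
  i=1: D_i=min(4*3^1,140)=12, bounds=[6,12]
  i=2: D_i=min(4*3^2,140)=36, bounds=[18,36]
  i=3: D_i=min(4*3^3,140)=108, bounds=[54,108]
  i=4: D_i=min(4*3^4,140)=140, bounds=[70,140]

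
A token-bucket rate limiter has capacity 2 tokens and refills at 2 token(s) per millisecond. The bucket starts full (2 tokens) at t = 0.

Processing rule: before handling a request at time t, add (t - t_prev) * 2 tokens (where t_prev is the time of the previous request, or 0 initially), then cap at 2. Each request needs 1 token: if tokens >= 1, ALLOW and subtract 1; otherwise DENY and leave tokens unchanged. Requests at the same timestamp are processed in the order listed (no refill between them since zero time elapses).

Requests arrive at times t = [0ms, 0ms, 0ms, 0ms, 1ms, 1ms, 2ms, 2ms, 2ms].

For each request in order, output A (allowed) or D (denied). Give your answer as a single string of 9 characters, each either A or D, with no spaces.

Answer: AADDAAAAD

Derivation:
Simulating step by step:
  req#1 t=0ms: ALLOW
  req#2 t=0ms: ALLOW
  req#3 t=0ms: DENY
  req#4 t=0ms: DENY
  req#5 t=1ms: ALLOW
  req#6 t=1ms: ALLOW
  req#7 t=2ms: ALLOW
  req#8 t=2ms: ALLOW
  req#9 t=2ms: DENY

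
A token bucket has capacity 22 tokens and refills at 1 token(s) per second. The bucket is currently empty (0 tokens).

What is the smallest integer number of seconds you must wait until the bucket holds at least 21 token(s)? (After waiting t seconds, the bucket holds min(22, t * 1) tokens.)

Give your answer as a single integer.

Need t * 1 >= 21, so t >= 21/1.
Smallest integer t = ceil(21/1) = 21.

Answer: 21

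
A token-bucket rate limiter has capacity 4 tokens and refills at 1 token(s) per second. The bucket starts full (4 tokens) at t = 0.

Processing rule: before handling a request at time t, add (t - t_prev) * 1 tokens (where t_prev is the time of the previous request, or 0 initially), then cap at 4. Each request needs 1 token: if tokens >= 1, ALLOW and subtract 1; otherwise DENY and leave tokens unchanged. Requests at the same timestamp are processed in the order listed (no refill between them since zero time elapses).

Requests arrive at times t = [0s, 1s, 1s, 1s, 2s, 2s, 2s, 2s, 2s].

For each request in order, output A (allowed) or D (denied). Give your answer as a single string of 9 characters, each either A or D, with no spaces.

Simulating step by step:
  req#1 t=0s: ALLOW
  req#2 t=1s: ALLOW
  req#3 t=1s: ALLOW
  req#4 t=1s: ALLOW
  req#5 t=2s: ALLOW
  req#6 t=2s: ALLOW
  req#7 t=2s: DENY
  req#8 t=2s: DENY
  req#9 t=2s: DENY

Answer: AAAAAADDD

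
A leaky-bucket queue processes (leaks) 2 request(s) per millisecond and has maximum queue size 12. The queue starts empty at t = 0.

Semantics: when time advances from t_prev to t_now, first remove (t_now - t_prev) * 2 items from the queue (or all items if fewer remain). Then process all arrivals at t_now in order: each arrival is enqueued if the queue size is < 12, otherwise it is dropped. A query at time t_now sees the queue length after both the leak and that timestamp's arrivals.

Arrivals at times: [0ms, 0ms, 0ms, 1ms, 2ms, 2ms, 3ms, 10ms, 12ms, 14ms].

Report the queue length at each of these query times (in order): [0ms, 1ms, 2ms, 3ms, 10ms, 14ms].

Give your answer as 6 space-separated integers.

Queue lengths at query times:
  query t=0ms: backlog = 3
  query t=1ms: backlog = 2
  query t=2ms: backlog = 2
  query t=3ms: backlog = 1
  query t=10ms: backlog = 1
  query t=14ms: backlog = 1

Answer: 3 2 2 1 1 1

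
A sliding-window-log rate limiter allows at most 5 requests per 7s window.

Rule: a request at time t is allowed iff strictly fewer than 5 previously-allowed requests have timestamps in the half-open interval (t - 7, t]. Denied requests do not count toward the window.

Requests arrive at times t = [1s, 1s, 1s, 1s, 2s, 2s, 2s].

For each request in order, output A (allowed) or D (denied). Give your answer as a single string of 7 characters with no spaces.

Answer: AAAAADD

Derivation:
Tracking allowed requests in the window:
  req#1 t=1s: ALLOW
  req#2 t=1s: ALLOW
  req#3 t=1s: ALLOW
  req#4 t=1s: ALLOW
  req#5 t=2s: ALLOW
  req#6 t=2s: DENY
  req#7 t=2s: DENY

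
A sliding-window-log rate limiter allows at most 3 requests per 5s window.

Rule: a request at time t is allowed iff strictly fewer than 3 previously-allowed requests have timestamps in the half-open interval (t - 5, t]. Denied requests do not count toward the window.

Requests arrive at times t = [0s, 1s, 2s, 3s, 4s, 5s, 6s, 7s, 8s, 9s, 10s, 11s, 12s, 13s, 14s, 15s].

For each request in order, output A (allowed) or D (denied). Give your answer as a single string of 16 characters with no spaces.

Tracking allowed requests in the window:
  req#1 t=0s: ALLOW
  req#2 t=1s: ALLOW
  req#3 t=2s: ALLOW
  req#4 t=3s: DENY
  req#5 t=4s: DENY
  req#6 t=5s: ALLOW
  req#7 t=6s: ALLOW
  req#8 t=7s: ALLOW
  req#9 t=8s: DENY
  req#10 t=9s: DENY
  req#11 t=10s: ALLOW
  req#12 t=11s: ALLOW
  req#13 t=12s: ALLOW
  req#14 t=13s: DENY
  req#15 t=14s: DENY
  req#16 t=15s: ALLOW

Answer: AAADDAAADDAAADDA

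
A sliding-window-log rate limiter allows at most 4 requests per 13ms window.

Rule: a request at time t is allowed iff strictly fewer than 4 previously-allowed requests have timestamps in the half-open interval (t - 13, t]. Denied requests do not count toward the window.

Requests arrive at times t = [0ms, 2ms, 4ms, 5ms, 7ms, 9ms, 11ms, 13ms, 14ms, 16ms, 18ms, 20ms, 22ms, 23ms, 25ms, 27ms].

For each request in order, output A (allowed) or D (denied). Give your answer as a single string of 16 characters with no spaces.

Tracking allowed requests in the window:
  req#1 t=0ms: ALLOW
  req#2 t=2ms: ALLOW
  req#3 t=4ms: ALLOW
  req#4 t=5ms: ALLOW
  req#5 t=7ms: DENY
  req#6 t=9ms: DENY
  req#7 t=11ms: DENY
  req#8 t=13ms: ALLOW
  req#9 t=14ms: DENY
  req#10 t=16ms: ALLOW
  req#11 t=18ms: ALLOW
  req#12 t=20ms: ALLOW
  req#13 t=22ms: DENY
  req#14 t=23ms: DENY
  req#15 t=25ms: DENY
  req#16 t=27ms: ALLOW

Answer: AAAADDDADAAADDDA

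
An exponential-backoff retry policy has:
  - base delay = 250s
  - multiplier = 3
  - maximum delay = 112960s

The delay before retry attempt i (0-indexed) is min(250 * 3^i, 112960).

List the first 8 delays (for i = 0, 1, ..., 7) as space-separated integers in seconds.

Answer: 250 750 2250 6750 20250 60750 112960 112960

Derivation:
Computing each delay:
  i=0: min(250*3^0, 112960) = 250
  i=1: min(250*3^1, 112960) = 750
  i=2: min(250*3^2, 112960) = 2250
  i=3: min(250*3^3, 112960) = 6750
  i=4: min(250*3^4, 112960) = 20250
  i=5: min(250*3^5, 112960) = 60750
  i=6: min(250*3^6, 112960) = 112960
  i=7: min(250*3^7, 112960) = 112960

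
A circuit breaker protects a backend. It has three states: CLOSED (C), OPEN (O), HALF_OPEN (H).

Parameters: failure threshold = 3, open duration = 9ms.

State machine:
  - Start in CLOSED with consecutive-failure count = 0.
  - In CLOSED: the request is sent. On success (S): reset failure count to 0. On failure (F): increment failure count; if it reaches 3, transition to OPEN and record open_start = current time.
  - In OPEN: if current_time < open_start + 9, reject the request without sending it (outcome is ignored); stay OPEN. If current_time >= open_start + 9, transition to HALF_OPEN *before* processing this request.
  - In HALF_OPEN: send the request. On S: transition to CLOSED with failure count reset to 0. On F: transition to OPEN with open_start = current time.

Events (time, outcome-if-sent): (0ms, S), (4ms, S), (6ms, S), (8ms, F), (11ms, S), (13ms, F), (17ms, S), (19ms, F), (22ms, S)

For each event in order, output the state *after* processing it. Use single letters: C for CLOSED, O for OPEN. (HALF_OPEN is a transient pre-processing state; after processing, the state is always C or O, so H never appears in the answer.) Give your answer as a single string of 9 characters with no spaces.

Answer: CCCCCCCCC

Derivation:
State after each event:
  event#1 t=0ms outcome=S: state=CLOSED
  event#2 t=4ms outcome=S: state=CLOSED
  event#3 t=6ms outcome=S: state=CLOSED
  event#4 t=8ms outcome=F: state=CLOSED
  event#5 t=11ms outcome=S: state=CLOSED
  event#6 t=13ms outcome=F: state=CLOSED
  event#7 t=17ms outcome=S: state=CLOSED
  event#8 t=19ms outcome=F: state=CLOSED
  event#9 t=22ms outcome=S: state=CLOSED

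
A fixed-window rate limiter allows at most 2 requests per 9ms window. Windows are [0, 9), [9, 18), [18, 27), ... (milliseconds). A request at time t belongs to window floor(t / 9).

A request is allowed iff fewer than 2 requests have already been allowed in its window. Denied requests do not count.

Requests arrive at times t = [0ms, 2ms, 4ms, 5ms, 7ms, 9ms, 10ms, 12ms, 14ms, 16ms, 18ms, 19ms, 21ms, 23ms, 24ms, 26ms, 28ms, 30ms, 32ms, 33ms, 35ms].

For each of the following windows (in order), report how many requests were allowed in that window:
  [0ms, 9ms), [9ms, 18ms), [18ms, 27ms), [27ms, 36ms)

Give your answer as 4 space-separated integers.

Processing requests:
  req#1 t=0ms (window 0): ALLOW
  req#2 t=2ms (window 0): ALLOW
  req#3 t=4ms (window 0): DENY
  req#4 t=5ms (window 0): DENY
  req#5 t=7ms (window 0): DENY
  req#6 t=9ms (window 1): ALLOW
  req#7 t=10ms (window 1): ALLOW
  req#8 t=12ms (window 1): DENY
  req#9 t=14ms (window 1): DENY
  req#10 t=16ms (window 1): DENY
  req#11 t=18ms (window 2): ALLOW
  req#12 t=19ms (window 2): ALLOW
  req#13 t=21ms (window 2): DENY
  req#14 t=23ms (window 2): DENY
  req#15 t=24ms (window 2): DENY
  req#16 t=26ms (window 2): DENY
  req#17 t=28ms (window 3): ALLOW
  req#18 t=30ms (window 3): ALLOW
  req#19 t=32ms (window 3): DENY
  req#20 t=33ms (window 3): DENY
  req#21 t=35ms (window 3): DENY

Allowed counts by window: 2 2 2 2

Answer: 2 2 2 2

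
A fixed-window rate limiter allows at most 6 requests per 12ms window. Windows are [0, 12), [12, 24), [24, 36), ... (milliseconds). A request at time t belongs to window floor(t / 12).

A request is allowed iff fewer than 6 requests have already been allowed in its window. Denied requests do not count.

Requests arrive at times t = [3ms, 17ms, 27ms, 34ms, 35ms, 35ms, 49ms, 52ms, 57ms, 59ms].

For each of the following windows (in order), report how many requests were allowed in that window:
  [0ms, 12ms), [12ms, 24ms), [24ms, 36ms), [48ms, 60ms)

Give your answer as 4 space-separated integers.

Processing requests:
  req#1 t=3ms (window 0): ALLOW
  req#2 t=17ms (window 1): ALLOW
  req#3 t=27ms (window 2): ALLOW
  req#4 t=34ms (window 2): ALLOW
  req#5 t=35ms (window 2): ALLOW
  req#6 t=35ms (window 2): ALLOW
  req#7 t=49ms (window 4): ALLOW
  req#8 t=52ms (window 4): ALLOW
  req#9 t=57ms (window 4): ALLOW
  req#10 t=59ms (window 4): ALLOW

Allowed counts by window: 1 1 4 4

Answer: 1 1 4 4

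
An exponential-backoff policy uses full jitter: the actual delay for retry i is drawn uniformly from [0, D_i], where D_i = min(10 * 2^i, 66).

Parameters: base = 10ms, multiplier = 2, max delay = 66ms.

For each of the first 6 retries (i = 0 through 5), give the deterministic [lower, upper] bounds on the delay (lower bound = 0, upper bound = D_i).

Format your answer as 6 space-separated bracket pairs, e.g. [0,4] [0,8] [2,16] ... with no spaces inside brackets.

Answer: [0,10] [0,20] [0,40] [0,66] [0,66] [0,66]

Derivation:
Computing bounds per retry:
  i=0: D_i=min(10*2^0,66)=10, bounds=[0,10]
  i=1: D_i=min(10*2^1,66)=20, bounds=[0,20]
  i=2: D_i=min(10*2^2,66)=40, bounds=[0,40]
  i=3: D_i=min(10*2^3,66)=66, bounds=[0,66]
  i=4: D_i=min(10*2^4,66)=66, bounds=[0,66]
  i=5: D_i=min(10*2^5,66)=66, bounds=[0,66]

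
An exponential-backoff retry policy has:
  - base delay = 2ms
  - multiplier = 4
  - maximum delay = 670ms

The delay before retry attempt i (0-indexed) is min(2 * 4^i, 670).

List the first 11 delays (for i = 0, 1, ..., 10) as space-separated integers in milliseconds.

Answer: 2 8 32 128 512 670 670 670 670 670 670

Derivation:
Computing each delay:
  i=0: min(2*4^0, 670) = 2
  i=1: min(2*4^1, 670) = 8
  i=2: min(2*4^2, 670) = 32
  i=3: min(2*4^3, 670) = 128
  i=4: min(2*4^4, 670) = 512
  i=5: min(2*4^5, 670) = 670
  i=6: min(2*4^6, 670) = 670
  i=7: min(2*4^7, 670) = 670
  i=8: min(2*4^8, 670) = 670
  i=9: min(2*4^9, 670) = 670
  i=10: min(2*4^10, 670) = 670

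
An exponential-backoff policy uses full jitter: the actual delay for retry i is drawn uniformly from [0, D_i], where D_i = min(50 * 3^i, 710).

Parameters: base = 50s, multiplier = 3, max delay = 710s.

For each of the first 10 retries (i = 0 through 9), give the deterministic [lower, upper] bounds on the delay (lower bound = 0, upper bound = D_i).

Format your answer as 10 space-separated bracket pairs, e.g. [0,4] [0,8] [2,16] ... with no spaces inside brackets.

Answer: [0,50] [0,150] [0,450] [0,710] [0,710] [0,710] [0,710] [0,710] [0,710] [0,710]

Derivation:
Computing bounds per retry:
  i=0: D_i=min(50*3^0,710)=50, bounds=[0,50]
  i=1: D_i=min(50*3^1,710)=150, bounds=[0,150]
  i=2: D_i=min(50*3^2,710)=450, bounds=[0,450]
  i=3: D_i=min(50*3^3,710)=710, bounds=[0,710]
  i=4: D_i=min(50*3^4,710)=710, bounds=[0,710]
  i=5: D_i=min(50*3^5,710)=710, bounds=[0,710]
  i=6: D_i=min(50*3^6,710)=710, bounds=[0,710]
  i=7: D_i=min(50*3^7,710)=710, bounds=[0,710]
  i=8: D_i=min(50*3^8,710)=710, bounds=[0,710]
  i=9: D_i=min(50*3^9,710)=710, bounds=[0,710]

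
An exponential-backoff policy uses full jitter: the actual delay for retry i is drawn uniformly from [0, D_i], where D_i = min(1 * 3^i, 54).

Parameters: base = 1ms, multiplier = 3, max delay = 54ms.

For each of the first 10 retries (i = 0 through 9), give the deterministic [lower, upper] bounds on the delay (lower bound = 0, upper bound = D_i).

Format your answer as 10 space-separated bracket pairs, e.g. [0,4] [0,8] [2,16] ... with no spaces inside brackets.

Computing bounds per retry:
  i=0: D_i=min(1*3^0,54)=1, bounds=[0,1]
  i=1: D_i=min(1*3^1,54)=3, bounds=[0,3]
  i=2: D_i=min(1*3^2,54)=9, bounds=[0,9]
  i=3: D_i=min(1*3^3,54)=27, bounds=[0,27]
  i=4: D_i=min(1*3^4,54)=54, bounds=[0,54]
  i=5: D_i=min(1*3^5,54)=54, bounds=[0,54]
  i=6: D_i=min(1*3^6,54)=54, bounds=[0,54]
  i=7: D_i=min(1*3^7,54)=54, bounds=[0,54]
  i=8: D_i=min(1*3^8,54)=54, bounds=[0,54]
  i=9: D_i=min(1*3^9,54)=54, bounds=[0,54]

Answer: [0,1] [0,3] [0,9] [0,27] [0,54] [0,54] [0,54] [0,54] [0,54] [0,54]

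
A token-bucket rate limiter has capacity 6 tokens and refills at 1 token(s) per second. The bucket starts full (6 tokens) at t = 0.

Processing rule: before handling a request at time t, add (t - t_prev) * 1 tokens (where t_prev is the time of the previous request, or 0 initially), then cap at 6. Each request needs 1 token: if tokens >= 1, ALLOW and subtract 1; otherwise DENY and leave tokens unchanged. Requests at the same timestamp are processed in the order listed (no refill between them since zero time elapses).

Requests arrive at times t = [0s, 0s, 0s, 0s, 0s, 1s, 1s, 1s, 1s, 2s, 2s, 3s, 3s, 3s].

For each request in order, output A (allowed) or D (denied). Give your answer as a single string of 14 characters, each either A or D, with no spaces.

Answer: AAAAAAADDADADD

Derivation:
Simulating step by step:
  req#1 t=0s: ALLOW
  req#2 t=0s: ALLOW
  req#3 t=0s: ALLOW
  req#4 t=0s: ALLOW
  req#5 t=0s: ALLOW
  req#6 t=1s: ALLOW
  req#7 t=1s: ALLOW
  req#8 t=1s: DENY
  req#9 t=1s: DENY
  req#10 t=2s: ALLOW
  req#11 t=2s: DENY
  req#12 t=3s: ALLOW
  req#13 t=3s: DENY
  req#14 t=3s: DENY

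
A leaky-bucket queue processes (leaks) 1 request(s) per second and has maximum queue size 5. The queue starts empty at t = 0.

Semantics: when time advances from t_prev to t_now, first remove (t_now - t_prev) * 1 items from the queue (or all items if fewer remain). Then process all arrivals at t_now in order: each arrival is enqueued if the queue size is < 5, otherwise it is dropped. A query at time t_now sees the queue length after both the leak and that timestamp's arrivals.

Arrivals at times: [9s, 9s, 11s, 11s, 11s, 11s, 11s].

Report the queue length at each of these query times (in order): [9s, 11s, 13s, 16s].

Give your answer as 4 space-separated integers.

Queue lengths at query times:
  query t=9s: backlog = 2
  query t=11s: backlog = 5
  query t=13s: backlog = 3
  query t=16s: backlog = 0

Answer: 2 5 3 0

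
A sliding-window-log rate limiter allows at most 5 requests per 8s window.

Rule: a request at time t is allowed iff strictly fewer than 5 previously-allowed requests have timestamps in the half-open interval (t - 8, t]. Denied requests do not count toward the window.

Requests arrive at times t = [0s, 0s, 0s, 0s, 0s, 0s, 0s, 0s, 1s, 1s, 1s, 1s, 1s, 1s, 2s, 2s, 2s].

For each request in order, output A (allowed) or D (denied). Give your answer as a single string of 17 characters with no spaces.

Answer: AAAAADDDDDDDDDDDD

Derivation:
Tracking allowed requests in the window:
  req#1 t=0s: ALLOW
  req#2 t=0s: ALLOW
  req#3 t=0s: ALLOW
  req#4 t=0s: ALLOW
  req#5 t=0s: ALLOW
  req#6 t=0s: DENY
  req#7 t=0s: DENY
  req#8 t=0s: DENY
  req#9 t=1s: DENY
  req#10 t=1s: DENY
  req#11 t=1s: DENY
  req#12 t=1s: DENY
  req#13 t=1s: DENY
  req#14 t=1s: DENY
  req#15 t=2s: DENY
  req#16 t=2s: DENY
  req#17 t=2s: DENY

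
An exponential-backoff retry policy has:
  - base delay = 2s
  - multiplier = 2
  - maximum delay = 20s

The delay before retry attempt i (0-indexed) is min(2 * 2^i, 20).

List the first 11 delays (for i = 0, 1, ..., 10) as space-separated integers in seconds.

Answer: 2 4 8 16 20 20 20 20 20 20 20

Derivation:
Computing each delay:
  i=0: min(2*2^0, 20) = 2
  i=1: min(2*2^1, 20) = 4
  i=2: min(2*2^2, 20) = 8
  i=3: min(2*2^3, 20) = 16
  i=4: min(2*2^4, 20) = 20
  i=5: min(2*2^5, 20) = 20
  i=6: min(2*2^6, 20) = 20
  i=7: min(2*2^7, 20) = 20
  i=8: min(2*2^8, 20) = 20
  i=9: min(2*2^9, 20) = 20
  i=10: min(2*2^10, 20) = 20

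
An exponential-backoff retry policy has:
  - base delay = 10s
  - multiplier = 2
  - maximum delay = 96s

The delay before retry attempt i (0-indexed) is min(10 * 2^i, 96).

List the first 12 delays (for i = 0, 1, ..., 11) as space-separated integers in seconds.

Computing each delay:
  i=0: min(10*2^0, 96) = 10
  i=1: min(10*2^1, 96) = 20
  i=2: min(10*2^2, 96) = 40
  i=3: min(10*2^3, 96) = 80
  i=4: min(10*2^4, 96) = 96
  i=5: min(10*2^5, 96) = 96
  i=6: min(10*2^6, 96) = 96
  i=7: min(10*2^7, 96) = 96
  i=8: min(10*2^8, 96) = 96
  i=9: min(10*2^9, 96) = 96
  i=10: min(10*2^10, 96) = 96
  i=11: min(10*2^11, 96) = 96

Answer: 10 20 40 80 96 96 96 96 96 96 96 96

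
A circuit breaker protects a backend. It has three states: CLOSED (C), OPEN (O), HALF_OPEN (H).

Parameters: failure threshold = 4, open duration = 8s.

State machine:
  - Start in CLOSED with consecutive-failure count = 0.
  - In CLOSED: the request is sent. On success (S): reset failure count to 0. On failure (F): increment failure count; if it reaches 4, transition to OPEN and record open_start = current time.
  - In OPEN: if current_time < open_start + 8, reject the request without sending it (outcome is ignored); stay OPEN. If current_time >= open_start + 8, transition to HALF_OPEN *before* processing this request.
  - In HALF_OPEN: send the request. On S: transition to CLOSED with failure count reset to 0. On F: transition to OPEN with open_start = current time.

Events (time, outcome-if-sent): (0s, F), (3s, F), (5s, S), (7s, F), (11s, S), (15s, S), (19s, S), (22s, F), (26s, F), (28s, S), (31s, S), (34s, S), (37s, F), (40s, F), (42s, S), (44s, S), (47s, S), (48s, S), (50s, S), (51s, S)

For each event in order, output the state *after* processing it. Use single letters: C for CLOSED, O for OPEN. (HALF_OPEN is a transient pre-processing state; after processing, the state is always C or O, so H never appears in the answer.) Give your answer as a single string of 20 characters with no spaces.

Answer: CCCCCCCCCCCCCCCCCCCC

Derivation:
State after each event:
  event#1 t=0s outcome=F: state=CLOSED
  event#2 t=3s outcome=F: state=CLOSED
  event#3 t=5s outcome=S: state=CLOSED
  event#4 t=7s outcome=F: state=CLOSED
  event#5 t=11s outcome=S: state=CLOSED
  event#6 t=15s outcome=S: state=CLOSED
  event#7 t=19s outcome=S: state=CLOSED
  event#8 t=22s outcome=F: state=CLOSED
  event#9 t=26s outcome=F: state=CLOSED
  event#10 t=28s outcome=S: state=CLOSED
  event#11 t=31s outcome=S: state=CLOSED
  event#12 t=34s outcome=S: state=CLOSED
  event#13 t=37s outcome=F: state=CLOSED
  event#14 t=40s outcome=F: state=CLOSED
  event#15 t=42s outcome=S: state=CLOSED
  event#16 t=44s outcome=S: state=CLOSED
  event#17 t=47s outcome=S: state=CLOSED
  event#18 t=48s outcome=S: state=CLOSED
  event#19 t=50s outcome=S: state=CLOSED
  event#20 t=51s outcome=S: state=CLOSED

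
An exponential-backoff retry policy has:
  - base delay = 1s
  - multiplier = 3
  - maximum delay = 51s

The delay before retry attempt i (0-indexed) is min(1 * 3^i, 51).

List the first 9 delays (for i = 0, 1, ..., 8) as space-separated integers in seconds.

Answer: 1 3 9 27 51 51 51 51 51

Derivation:
Computing each delay:
  i=0: min(1*3^0, 51) = 1
  i=1: min(1*3^1, 51) = 3
  i=2: min(1*3^2, 51) = 9
  i=3: min(1*3^3, 51) = 27
  i=4: min(1*3^4, 51) = 51
  i=5: min(1*3^5, 51) = 51
  i=6: min(1*3^6, 51) = 51
  i=7: min(1*3^7, 51) = 51
  i=8: min(1*3^8, 51) = 51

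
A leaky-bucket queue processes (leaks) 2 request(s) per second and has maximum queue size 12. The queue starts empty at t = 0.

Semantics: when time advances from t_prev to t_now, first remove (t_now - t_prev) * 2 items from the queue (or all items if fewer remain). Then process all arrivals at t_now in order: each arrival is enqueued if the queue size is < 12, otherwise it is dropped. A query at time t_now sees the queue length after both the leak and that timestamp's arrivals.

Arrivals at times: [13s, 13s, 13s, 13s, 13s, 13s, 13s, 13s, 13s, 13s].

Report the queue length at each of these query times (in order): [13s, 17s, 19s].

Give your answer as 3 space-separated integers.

Answer: 10 2 0

Derivation:
Queue lengths at query times:
  query t=13s: backlog = 10
  query t=17s: backlog = 2
  query t=19s: backlog = 0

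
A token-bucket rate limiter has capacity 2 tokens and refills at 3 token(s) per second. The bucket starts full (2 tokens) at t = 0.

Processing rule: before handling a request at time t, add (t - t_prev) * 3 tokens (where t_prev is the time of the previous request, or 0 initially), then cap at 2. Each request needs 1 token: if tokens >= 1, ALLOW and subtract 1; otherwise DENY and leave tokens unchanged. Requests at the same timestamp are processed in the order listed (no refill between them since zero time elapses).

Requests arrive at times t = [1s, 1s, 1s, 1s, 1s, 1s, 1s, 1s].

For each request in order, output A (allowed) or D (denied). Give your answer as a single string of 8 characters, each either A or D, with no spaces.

Simulating step by step:
  req#1 t=1s: ALLOW
  req#2 t=1s: ALLOW
  req#3 t=1s: DENY
  req#4 t=1s: DENY
  req#5 t=1s: DENY
  req#6 t=1s: DENY
  req#7 t=1s: DENY
  req#8 t=1s: DENY

Answer: AADDDDDD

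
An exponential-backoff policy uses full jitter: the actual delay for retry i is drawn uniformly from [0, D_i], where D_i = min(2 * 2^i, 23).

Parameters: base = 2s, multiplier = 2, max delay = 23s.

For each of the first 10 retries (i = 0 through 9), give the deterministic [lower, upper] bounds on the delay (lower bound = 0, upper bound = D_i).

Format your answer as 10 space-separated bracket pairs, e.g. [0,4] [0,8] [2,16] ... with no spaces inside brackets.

Answer: [0,2] [0,4] [0,8] [0,16] [0,23] [0,23] [0,23] [0,23] [0,23] [0,23]

Derivation:
Computing bounds per retry:
  i=0: D_i=min(2*2^0,23)=2, bounds=[0,2]
  i=1: D_i=min(2*2^1,23)=4, bounds=[0,4]
  i=2: D_i=min(2*2^2,23)=8, bounds=[0,8]
  i=3: D_i=min(2*2^3,23)=16, bounds=[0,16]
  i=4: D_i=min(2*2^4,23)=23, bounds=[0,23]
  i=5: D_i=min(2*2^5,23)=23, bounds=[0,23]
  i=6: D_i=min(2*2^6,23)=23, bounds=[0,23]
  i=7: D_i=min(2*2^7,23)=23, bounds=[0,23]
  i=8: D_i=min(2*2^8,23)=23, bounds=[0,23]
  i=9: D_i=min(2*2^9,23)=23, bounds=[0,23]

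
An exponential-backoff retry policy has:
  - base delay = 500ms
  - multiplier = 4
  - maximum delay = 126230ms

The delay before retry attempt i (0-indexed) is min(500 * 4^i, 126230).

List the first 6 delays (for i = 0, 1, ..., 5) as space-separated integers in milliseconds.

Computing each delay:
  i=0: min(500*4^0, 126230) = 500
  i=1: min(500*4^1, 126230) = 2000
  i=2: min(500*4^2, 126230) = 8000
  i=3: min(500*4^3, 126230) = 32000
  i=4: min(500*4^4, 126230) = 126230
  i=5: min(500*4^5, 126230) = 126230

Answer: 500 2000 8000 32000 126230 126230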